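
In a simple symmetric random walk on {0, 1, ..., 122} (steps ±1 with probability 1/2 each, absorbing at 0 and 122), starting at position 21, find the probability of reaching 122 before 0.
P(hit 122 before 0) = 21/122

Let u_k = P(hit 122 before 0 | start at k). Then u_0 = 0, u_122 = 1, and u_k = u_{k-1}/2 + u_{k+1}/2 for 1 ≤ k ≤ 121. This harmonic recurrence is solved by u_k = k/122, giving u_21 = 21/122.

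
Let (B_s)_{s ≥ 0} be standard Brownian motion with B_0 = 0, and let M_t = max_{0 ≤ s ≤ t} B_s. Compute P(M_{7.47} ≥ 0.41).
P(M_{7.47} ≥ 0.41) = 2·P(B_{7.47} ≥ 0.41) = 2(1 − Φ(0.41/√7.47)) ≈ 0.8808

By the reflection principle for Brownian motion, P(M_t ≥ a) = 2 · P(B_t ≥ a) for a ≥ 0. Since B_t ~ N(0, t), P(B_t ≥ 0.41) = 1 − Φ(0.41/√t) = 1 − Φ(0.41/√7.47) = 1 − Φ(0.1500). So
  P(M_{7.47} ≥ 0.41) = 2(1 − Φ(0.1500)) ≈ 0.8808.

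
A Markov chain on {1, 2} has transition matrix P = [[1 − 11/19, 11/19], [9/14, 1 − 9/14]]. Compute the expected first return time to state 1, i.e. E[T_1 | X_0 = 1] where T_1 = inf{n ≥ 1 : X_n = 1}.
E[T_1 | X_0 = 1] = 1/π_1 = 325/171

For an irreducible recurrent Markov chain with stationary distribution π, E[T_i | X_0 = i] = 1/π_i (Kac's formula). Here π_1 = (9/14)/(11/19 + 9/14) = (9/14)/(325/266) = 171/325, so E[T_1 | X_0 = 1] = 1/π_1 = (11/19 + 9/14)/(9/14) = (325/266)/(9/14) = 325/171.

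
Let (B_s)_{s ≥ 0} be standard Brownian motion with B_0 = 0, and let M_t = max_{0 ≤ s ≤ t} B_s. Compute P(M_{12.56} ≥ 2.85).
P(M_{12.56} ≥ 2.85) = 2·P(B_{12.56} ≥ 2.85) = 2(1 − Φ(2.85/√12.56)) ≈ 0.4213

By the reflection principle for Brownian motion, P(M_t ≥ a) = 2 · P(B_t ≥ a) for a ≥ 0. Since B_t ~ N(0, t), P(B_t ≥ 2.85) = 1 − Φ(2.85/√t) = 1 − Φ(2.85/√12.56) = 1 − Φ(0.8042). So
  P(M_{12.56} ≥ 2.85) = 2(1 − Φ(0.8042)) ≈ 0.4213.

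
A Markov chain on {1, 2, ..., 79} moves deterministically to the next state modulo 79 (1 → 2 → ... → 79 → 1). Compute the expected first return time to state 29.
E[T_29 | X_0 = 29] = 79

The chain cycles deterministically, so starting at state 29 it returns in exactly 79 steps. Equivalently, the stationary distribution is uniform π_j = 1/79 for every state j, so by Kac's formula E[T_29] = 1/π_29 = 79.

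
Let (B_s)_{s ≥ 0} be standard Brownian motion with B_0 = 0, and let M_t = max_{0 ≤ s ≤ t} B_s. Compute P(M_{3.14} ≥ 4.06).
P(M_{3.14} ≥ 4.06) = 2·P(B_{3.14} ≥ 4.06) = 2(1 − Φ(4.06/√3.14)) ≈ 0.0220

By the reflection principle for Brownian motion, P(M_t ≥ a) = 2 · P(B_t ≥ a) for a ≥ 0. Since B_t ~ N(0, t), P(B_t ≥ 4.06) = 1 − Φ(4.06/√t) = 1 − Φ(4.06/√3.14) = 1 − Φ(2.2912). So
  P(M_{3.14} ≥ 4.06) = 2(1 − Φ(2.2912)) ≈ 0.0220.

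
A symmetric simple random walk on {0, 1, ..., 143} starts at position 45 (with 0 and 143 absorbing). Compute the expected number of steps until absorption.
E[τ | X_0 = 45] = 4410

Let v_k = E[τ | X_0 = k]. Boundary: v_0 = v_143 = 0. Recurrence: v_k = 1 + (v_{k-1} + v_{k+1})/2 for 1 ≤ k ≤ 142. The particular solution to v_k − (v_{k-1} + v_{k+1})/2 = 1 is v_k = −k^2. Adding homogeneous solution A + B k and matching boundaries gives v_k = k (143 − k). Substituting k = 45: v_45 = 45 · 98 = 4410.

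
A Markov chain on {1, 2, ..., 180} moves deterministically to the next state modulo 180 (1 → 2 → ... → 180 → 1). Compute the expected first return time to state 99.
E[T_99 | X_0 = 99] = 180

The chain cycles deterministically, so starting at state 99 it returns in exactly 180 steps. Equivalently, the stationary distribution is uniform π_j = 1/180 for every state j, so by Kac's formula E[T_99] = 1/π_99 = 180.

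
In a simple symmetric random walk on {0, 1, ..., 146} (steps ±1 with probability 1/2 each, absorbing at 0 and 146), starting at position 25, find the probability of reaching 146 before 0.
P(hit 146 before 0) = 25/146

Let u_k = P(hit 146 before 0 | start at k). Then u_0 = 0, u_146 = 1, and u_k = u_{k-1}/2 + u_{k+1}/2 for 1 ≤ k ≤ 145. This harmonic recurrence is solved by u_k = k/146, giving u_25 = 25/146.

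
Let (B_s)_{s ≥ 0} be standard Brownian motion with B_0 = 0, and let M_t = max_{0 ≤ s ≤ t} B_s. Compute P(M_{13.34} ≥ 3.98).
P(M_{13.34} ≥ 3.98) = 2·P(B_{13.34} ≥ 3.98) = 2(1 − Φ(3.98/√13.34)) ≈ 0.2758

By the reflection principle for Brownian motion, P(M_t ≥ a) = 2 · P(B_t ≥ a) for a ≥ 0. Since B_t ~ N(0, t), P(B_t ≥ 3.98) = 1 − Φ(3.98/√t) = 1 − Φ(3.98/√13.34) = 1 − Φ(1.0897). So
  P(M_{13.34} ≥ 3.98) = 2(1 − Φ(1.0897)) ≈ 0.2758.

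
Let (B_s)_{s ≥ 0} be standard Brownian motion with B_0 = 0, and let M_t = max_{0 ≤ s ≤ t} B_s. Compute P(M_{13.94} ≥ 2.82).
P(M_{13.94} ≥ 2.82) = 2·P(B_{13.94} ≥ 2.82) = 2(1 − Φ(2.82/√13.94)) ≈ 0.4501

By the reflection principle for Brownian motion, P(M_t ≥ a) = 2 · P(B_t ≥ a) for a ≥ 0. Since B_t ~ N(0, t), P(B_t ≥ 2.82) = 1 − Φ(2.82/√t) = 1 − Φ(2.82/√13.94) = 1 − Φ(0.7553). So
  P(M_{13.94} ≥ 2.82) = 2(1 − Φ(0.7553)) ≈ 0.4501.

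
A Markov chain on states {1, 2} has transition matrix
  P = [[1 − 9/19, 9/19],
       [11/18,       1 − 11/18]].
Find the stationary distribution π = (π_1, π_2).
π_1 = 209/371, π_2 = 162/371

Solve πP = π with π_1 + π_2 = 1. From πP = π: π_1 · (1 − 9/19) + π_2 · 11/18 = π_1 ⇒ π_2 · 11/18 = π_1 · 9/19 ⇒ π_2/π_1 = (9/19)/(11/18) = 162/209. Together with π_1 + π_2 = 1:
  π_1 = (11/18)/(9/19 + 11/18) = (11/18)/(371/342) = 209/371,
  π_2 = (9/19)/(9/19 + 11/18) = (9/19)/(371/342) = 162/371.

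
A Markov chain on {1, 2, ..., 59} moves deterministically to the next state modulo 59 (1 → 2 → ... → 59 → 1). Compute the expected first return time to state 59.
E[T_59 | X_0 = 59] = 59

The chain cycles deterministically, so starting at state 59 it returns in exactly 59 steps. Equivalently, the stationary distribution is uniform π_j = 1/59 for every state j, so by Kac's formula E[T_59] = 1/π_59 = 59.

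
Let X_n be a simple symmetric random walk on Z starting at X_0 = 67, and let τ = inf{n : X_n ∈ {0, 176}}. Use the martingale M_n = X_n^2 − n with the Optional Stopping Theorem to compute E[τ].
E[τ] = 7303

M_n = X_n^2 − n is a martingale (since E[X_{n+1}^2 | F_n] = X_n^2 + 1). By OST (τ has finite mean in a bounded region), E[M_τ] = E[M_0] = X_0^2 − 0 = 67^2 = 4489. Also E[M_τ] = E[X_τ^2] − E[τ]. The walk exits at 0 or 176, with P(hit 176 first) = 67/176, so E[X_τ^2] = 176^2 · 67/176 + 0 = 11792. Thus E[τ] = E[X_τ^2] − E[M_τ] = 11792 − 4489 = 7303 = 67(176 − 67) = 7303.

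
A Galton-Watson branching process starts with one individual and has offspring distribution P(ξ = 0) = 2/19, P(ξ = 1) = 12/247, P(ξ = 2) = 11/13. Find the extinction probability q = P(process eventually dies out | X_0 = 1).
q = 26/209

The pgf is f(s) = 2/19 + 12/247·s + 11/13·s². The extinction probability q is the smallest fixed point of f in [0, 1]. Setting s = f(s):
  11/13·s² + (12/247 − 1)·s + 2/19 = 0
  11/13·s² − (2/19 + 11/13)·s + 2/19 = 0
which factors as (s − 1)·(11/13·s − 2/19) = 0, giving roots s = 1 and s = (2/19)/(11/13) = 26/209.
Mean offspring μ = 12/247 + 2·11/13 = 430/247 > 1 (supercritical), so q < 1. The extinction probability is the smaller root: q = (2/19)/(11/13) = 26/209.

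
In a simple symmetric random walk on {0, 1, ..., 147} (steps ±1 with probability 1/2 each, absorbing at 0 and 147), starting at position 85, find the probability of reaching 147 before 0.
P(hit 147 before 0) = 85/147

Let u_k = P(hit 147 before 0 | start at k). Then u_0 = 0, u_147 = 1, and u_k = u_{k-1}/2 + u_{k+1}/2 for 1 ≤ k ≤ 146. This harmonic recurrence is solved by u_k = k/147, giving u_85 = 85/147.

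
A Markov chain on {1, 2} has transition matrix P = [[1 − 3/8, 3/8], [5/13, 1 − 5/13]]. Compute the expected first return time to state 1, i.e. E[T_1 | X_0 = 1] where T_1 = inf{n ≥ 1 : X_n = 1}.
E[T_1 | X_0 = 1] = 1/π_1 = 79/40

For an irreducible recurrent Markov chain with stationary distribution π, E[T_i | X_0 = i] = 1/π_i (Kac's formula). Here π_1 = (5/13)/(3/8 + 5/13) = (5/13)/(79/104) = 40/79, so E[T_1 | X_0 = 1] = 1/π_1 = (3/8 + 5/13)/(5/13) = (79/104)/(5/13) = 79/40.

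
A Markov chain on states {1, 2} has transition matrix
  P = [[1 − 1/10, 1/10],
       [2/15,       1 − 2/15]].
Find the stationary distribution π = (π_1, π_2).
π_1 = 4/7, π_2 = 3/7

Solve πP = π with π_1 + π_2 = 1. From πP = π: π_1 · (1 − 1/10) + π_2 · 2/15 = π_1 ⇒ π_2 · 2/15 = π_1 · 1/10 ⇒ π_2/π_1 = (1/10)/(2/15) = 3/4. Together with π_1 + π_2 = 1:
  π_1 = (2/15)/(1/10 + 2/15) = (2/15)/(7/30) = 4/7,
  π_2 = (1/10)/(1/10 + 2/15) = (1/10)/(7/30) = 3/7.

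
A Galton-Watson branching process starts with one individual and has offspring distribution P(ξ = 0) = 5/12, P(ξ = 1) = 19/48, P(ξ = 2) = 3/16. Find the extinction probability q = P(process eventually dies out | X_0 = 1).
q = 1

Mean offspring μ = 0·5/12 + 1·19/48 + 2·3/16 = 37/48 ≤ 1. For μ ≤ 1 with offspring not concentrated at 1, the Galton-Watson process goes extinct almost surely, so q = 1.
(Algebraic check: The pgf is f(s) = 5/12 + 19/48·s + 3/16·s². The extinction probability q is the smallest fixed point of f in [0, 1]. Setting s = f(s):
  3/16·s² + (19/48 − 1)·s + 5/12 = 0
  3/16·s² − (5/12 + 3/16)·s + 5/12 = 0
which factors as (s − 1)·(3/16·s − 5/12) = 0, giving roots s = 1 and s = (5/12)/(3/16) = 20/9. Since 20/9 ≥ 1, the smallest root in [0, 1] is s = 1.)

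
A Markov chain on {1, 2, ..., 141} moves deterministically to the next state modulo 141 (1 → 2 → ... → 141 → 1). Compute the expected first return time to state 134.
E[T_134 | X_0 = 134] = 141

The chain cycles deterministically, so starting at state 134 it returns in exactly 141 steps. Equivalently, the stationary distribution is uniform π_j = 1/141 for every state j, so by Kac's formula E[T_134] = 1/π_134 = 141.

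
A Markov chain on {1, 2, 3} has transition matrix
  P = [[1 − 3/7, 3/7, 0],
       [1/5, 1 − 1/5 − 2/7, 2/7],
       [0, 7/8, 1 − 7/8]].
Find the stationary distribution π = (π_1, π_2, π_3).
π = (343/1318, 735/1318, 120/659)

This is a birth-death chain on three states, which satisfies detailed balance: π_1 · P_{12} = π_2 · P_{21} and π_2 · P_{23} = π_3 · P_{32}.
From π_1 · 3/7 = π_2 · 1/5: π_2/π_1 = (3/7)/(1/5) = 15/7.
From π_2 · 2/7 = π_3 · 7/8: π_3/π_2 = (2/7)/(7/8) = 16/49.
Take π_1 proportional to 1; then unnormalized π = (1, 15/7, 240/343). Normalize by dividing by the sum 1318/343:
  π = (343/1318, 735/1318, 120/659).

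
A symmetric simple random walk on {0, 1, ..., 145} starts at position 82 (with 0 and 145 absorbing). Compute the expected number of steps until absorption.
E[τ | X_0 = 82] = 5166

Let v_k = E[τ | X_0 = k]. Boundary: v_0 = v_145 = 0. Recurrence: v_k = 1 + (v_{k-1} + v_{k+1})/2 for 1 ≤ k ≤ 144. The particular solution to v_k − (v_{k-1} + v_{k+1})/2 = 1 is v_k = −k^2. Adding homogeneous solution A + B k and matching boundaries gives v_k = k (145 − k). Substituting k = 82: v_82 = 82 · 63 = 5166.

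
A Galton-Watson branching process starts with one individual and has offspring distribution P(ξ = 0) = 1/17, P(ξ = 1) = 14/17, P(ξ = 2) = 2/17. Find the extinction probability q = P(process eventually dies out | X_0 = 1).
q = 1/2

The pgf is f(s) = 1/17 + 14/17·s + 2/17·s². The extinction probability q is the smallest fixed point of f in [0, 1]. Setting s = f(s):
  2/17·s² + (14/17 − 1)·s + 1/17 = 0
  2/17·s² − (1/17 + 2/17)·s + 1/17 = 0
which factors as (s − 1)·(2/17·s − 1/17) = 0, giving roots s = 1 and s = (1/17)/(2/17) = 1/2.
Mean offspring μ = 14/17 + 2·2/17 = 18/17 > 1 (supercritical), so q < 1. The extinction probability is the smaller root: q = (1/17)/(2/17) = 1/2.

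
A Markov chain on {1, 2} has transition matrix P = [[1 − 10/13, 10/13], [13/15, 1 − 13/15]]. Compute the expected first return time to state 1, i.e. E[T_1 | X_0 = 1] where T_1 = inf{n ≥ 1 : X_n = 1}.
E[T_1 | X_0 = 1] = 1/π_1 = 319/169

For an irreducible recurrent Markov chain with stationary distribution π, E[T_i | X_0 = i] = 1/π_i (Kac's formula). Here π_1 = (13/15)/(10/13 + 13/15) = (13/15)/(319/195) = 169/319, so E[T_1 | X_0 = 1] = 1/π_1 = (10/13 + 13/15)/(13/15) = (319/195)/(13/15) = 319/169.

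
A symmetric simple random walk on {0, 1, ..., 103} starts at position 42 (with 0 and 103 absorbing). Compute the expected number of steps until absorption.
E[τ | X_0 = 42] = 2562

Let v_k = E[τ | X_0 = k]. Boundary: v_0 = v_103 = 0. Recurrence: v_k = 1 + (v_{k-1} + v_{k+1})/2 for 1 ≤ k ≤ 102. The particular solution to v_k − (v_{k-1} + v_{k+1})/2 = 1 is v_k = −k^2. Adding homogeneous solution A + B k and matching boundaries gives v_k = k (103 − k). Substituting k = 42: v_42 = 42 · 61 = 2562.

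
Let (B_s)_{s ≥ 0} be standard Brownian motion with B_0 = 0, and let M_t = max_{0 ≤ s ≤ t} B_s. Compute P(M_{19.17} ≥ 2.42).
P(M_{19.17} ≥ 2.42) = 2·P(B_{19.17} ≥ 2.42) = 2(1 − Φ(2.42/√19.17)) ≈ 0.5805

By the reflection principle for Brownian motion, P(M_t ≥ a) = 2 · P(B_t ≥ a) for a ≥ 0. Since B_t ~ N(0, t), P(B_t ≥ 2.42) = 1 − Φ(2.42/√t) = 1 − Φ(2.42/√19.17) = 1 − Φ(0.5527). So
  P(M_{19.17} ≥ 2.42) = 2(1 − Φ(0.5527)) ≈ 0.5805.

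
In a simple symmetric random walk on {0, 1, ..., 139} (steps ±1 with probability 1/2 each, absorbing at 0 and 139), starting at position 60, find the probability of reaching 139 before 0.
P(hit 139 before 0) = 60/139

Let u_k = P(hit 139 before 0 | start at k). Then u_0 = 0, u_139 = 1, and u_k = u_{k-1}/2 + u_{k+1}/2 for 1 ≤ k ≤ 138. This harmonic recurrence is solved by u_k = k/139, giving u_60 = 60/139.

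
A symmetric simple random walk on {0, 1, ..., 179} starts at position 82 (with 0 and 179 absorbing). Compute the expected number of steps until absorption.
E[τ | X_0 = 82] = 7954

Let v_k = E[τ | X_0 = k]. Boundary: v_0 = v_179 = 0. Recurrence: v_k = 1 + (v_{k-1} + v_{k+1})/2 for 1 ≤ k ≤ 178. The particular solution to v_k − (v_{k-1} + v_{k+1})/2 = 1 is v_k = −k^2. Adding homogeneous solution A + B k and matching boundaries gives v_k = k (179 − k). Substituting k = 82: v_82 = 82 · 97 = 7954.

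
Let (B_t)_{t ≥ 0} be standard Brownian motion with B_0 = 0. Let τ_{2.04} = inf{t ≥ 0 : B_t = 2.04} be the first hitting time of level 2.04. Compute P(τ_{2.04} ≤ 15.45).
P(τ_{2.04} ≤ 15.45) = 2(1 − Φ(2.04/√15.45)) = 2(1 − Φ(0.5190)) ≈ 0.6038

By the reflection principle for standard BM, P(τ_b ≤ t) = 2 · P(B_t ≥ b). Since B_t ~ N(0, t), P(B_t ≥ 2.04) = 1 − Φ(2.04/√t) = 1 − Φ(2.04/√15.45) = 1 − Φ(0.5190) ≈ 0.30188. Doubling: P(τ_{2.04} ≤ 15.45) ≈ 2 · 0.30188 = 0.60376 ≈ 0.6038.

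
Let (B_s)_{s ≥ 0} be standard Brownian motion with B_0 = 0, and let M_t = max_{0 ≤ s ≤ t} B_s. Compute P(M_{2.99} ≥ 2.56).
P(M_{2.99} ≥ 2.56) = 2·P(B_{2.99} ≥ 2.56) = 2(1 − Φ(2.56/√2.99)) ≈ 0.1387

By the reflection principle for Brownian motion, P(M_t ≥ a) = 2 · P(B_t ≥ a) for a ≥ 0. Since B_t ~ N(0, t), P(B_t ≥ 2.56) = 1 − Φ(2.56/√t) = 1 − Φ(2.56/√2.99) = 1 − Φ(1.4805). So
  P(M_{2.99} ≥ 2.56) = 2(1 − Φ(1.4805)) ≈ 0.1387.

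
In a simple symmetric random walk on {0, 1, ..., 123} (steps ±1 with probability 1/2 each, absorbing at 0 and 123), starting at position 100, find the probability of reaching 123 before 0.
P(hit 123 before 0) = 100/123

Let u_k = P(hit 123 before 0 | start at k). Then u_0 = 0, u_123 = 1, and u_k = u_{k-1}/2 + u_{k+1}/2 for 1 ≤ k ≤ 122. This harmonic recurrence is solved by u_k = k/123, giving u_100 = 100/123.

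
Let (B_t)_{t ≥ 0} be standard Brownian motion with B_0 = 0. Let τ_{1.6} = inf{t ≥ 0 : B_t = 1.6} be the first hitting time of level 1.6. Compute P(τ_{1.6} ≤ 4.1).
P(τ_{1.6} ≤ 4.1) = 2(1 − Φ(1.6/√4.1)) = 2(1 − Φ(0.7902)) ≈ 0.4294

By the reflection principle for standard BM, P(τ_b ≤ t) = 2 · P(B_t ≥ b). Since B_t ~ N(0, t), P(B_t ≥ 1.6) = 1 − Φ(1.6/√t) = 1 − Φ(1.6/√4.1) = 1 − Φ(0.7902) ≈ 0.21471. Doubling: P(τ_{1.6} ≤ 4.1) ≈ 2 · 0.21471 = 0.42942 ≈ 0.4294.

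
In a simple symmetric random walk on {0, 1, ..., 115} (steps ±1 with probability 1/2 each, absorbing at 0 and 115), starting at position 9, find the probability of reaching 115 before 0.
P(hit 115 before 0) = 9/115

Let u_k = P(hit 115 before 0 | start at k). Then u_0 = 0, u_115 = 1, and u_k = u_{k-1}/2 + u_{k+1}/2 for 1 ≤ k ≤ 114. This harmonic recurrence is solved by u_k = k/115, giving u_9 = 9/115.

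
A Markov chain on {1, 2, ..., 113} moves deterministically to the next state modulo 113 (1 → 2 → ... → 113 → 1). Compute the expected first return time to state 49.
E[T_49 | X_0 = 49] = 113

The chain cycles deterministically, so starting at state 49 it returns in exactly 113 steps. Equivalently, the stationary distribution is uniform π_j = 1/113 for every state j, so by Kac's formula E[T_49] = 1/π_49 = 113.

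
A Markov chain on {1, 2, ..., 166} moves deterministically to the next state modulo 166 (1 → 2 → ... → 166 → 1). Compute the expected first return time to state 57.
E[T_57 | X_0 = 57] = 166

The chain cycles deterministically, so starting at state 57 it returns in exactly 166 steps. Equivalently, the stationary distribution is uniform π_j = 1/166 for every state j, so by Kac's formula E[T_57] = 1/π_57 = 166.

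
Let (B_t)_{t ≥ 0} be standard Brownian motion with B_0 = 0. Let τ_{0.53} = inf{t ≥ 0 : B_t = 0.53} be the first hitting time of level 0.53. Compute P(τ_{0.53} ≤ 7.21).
P(τ_{0.53} ≤ 7.21) = 2(1 − Φ(0.53/√7.21)) = 2(1 − Φ(0.1974)) ≈ 0.8435

By the reflection principle for standard BM, P(τ_b ≤ t) = 2 · P(B_t ≥ b). Since B_t ~ N(0, t), P(B_t ≥ 0.53) = 1 − Φ(0.53/√t) = 1 − Φ(0.53/√7.21) = 1 − Φ(0.1974) ≈ 0.42176. Doubling: P(τ_{0.53} ≤ 7.21) ≈ 2 · 0.42176 = 0.84352 ≈ 0.8435.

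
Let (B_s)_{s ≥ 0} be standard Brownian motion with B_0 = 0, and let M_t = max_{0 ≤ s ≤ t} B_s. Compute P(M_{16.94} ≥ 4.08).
P(M_{16.94} ≥ 4.08) = 2·P(B_{16.94} ≥ 4.08) = 2(1 − Φ(4.08/√16.94)) ≈ 0.3215

By the reflection principle for Brownian motion, P(M_t ≥ a) = 2 · P(B_t ≥ a) for a ≥ 0. Since B_t ~ N(0, t), P(B_t ≥ 4.08) = 1 − Φ(4.08/√t) = 1 − Φ(4.08/√16.94) = 1 − Φ(0.9913). So
  P(M_{16.94} ≥ 4.08) = 2(1 − Φ(0.9913)) ≈ 0.3215.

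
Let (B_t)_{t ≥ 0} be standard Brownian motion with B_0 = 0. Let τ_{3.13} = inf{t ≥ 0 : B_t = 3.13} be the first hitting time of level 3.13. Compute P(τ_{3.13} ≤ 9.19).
P(τ_{3.13} ≤ 9.19) = 2(1 − Φ(3.13/√9.19)) = 2(1 − Φ(1.0325)) ≈ 0.3018

By the reflection principle for standard BM, P(τ_b ≤ t) = 2 · P(B_t ≥ b). Since B_t ~ N(0, t), P(B_t ≥ 3.13) = 1 − Φ(3.13/√t) = 1 − Φ(3.13/√9.19) = 1 − Φ(1.0325) ≈ 0.15092. Doubling: P(τ_{3.13} ≤ 9.19) ≈ 2 · 0.15092 = 0.30184 ≈ 0.3018.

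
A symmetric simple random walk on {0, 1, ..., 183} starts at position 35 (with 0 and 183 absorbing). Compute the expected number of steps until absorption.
E[τ | X_0 = 35] = 5180

Let v_k = E[τ | X_0 = k]. Boundary: v_0 = v_183 = 0. Recurrence: v_k = 1 + (v_{k-1} + v_{k+1})/2 for 1 ≤ k ≤ 182. The particular solution to v_k − (v_{k-1} + v_{k+1})/2 = 1 is v_k = −k^2. Adding homogeneous solution A + B k and matching boundaries gives v_k = k (183 − k). Substituting k = 35: v_35 = 35 · 148 = 5180.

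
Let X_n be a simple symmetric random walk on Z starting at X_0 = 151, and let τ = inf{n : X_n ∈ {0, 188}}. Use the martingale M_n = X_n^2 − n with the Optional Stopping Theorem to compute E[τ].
E[τ] = 5587

M_n = X_n^2 − n is a martingale (since E[X_{n+1}^2 | F_n] = X_n^2 + 1). By OST (τ has finite mean in a bounded region), E[M_τ] = E[M_0] = X_0^2 − 0 = 151^2 = 22801. Also E[M_τ] = E[X_τ^2] − E[τ]. The walk exits at 0 or 188, with P(hit 188 first) = 151/188, so E[X_τ^2] = 188^2 · 151/188 + 0 = 28388. Thus E[τ] = E[X_τ^2] − E[M_τ] = 28388 − 22801 = 5587 = 151(188 − 151) = 5587.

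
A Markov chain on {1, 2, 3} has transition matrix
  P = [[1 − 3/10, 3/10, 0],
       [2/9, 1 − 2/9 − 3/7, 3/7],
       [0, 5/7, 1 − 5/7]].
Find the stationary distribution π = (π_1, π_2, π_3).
π = (25/79, 135/316, 81/316)

This is a birth-death chain on three states, which satisfies detailed balance: π_1 · P_{12} = π_2 · P_{21} and π_2 · P_{23} = π_3 · P_{32}.
From π_1 · 3/10 = π_2 · 2/9: π_2/π_1 = (3/10)/(2/9) = 27/20.
From π_2 · 3/7 = π_3 · 5/7: π_3/π_2 = (3/7)/(5/7) = 3/5.
Take π_1 proportional to 1; then unnormalized π = (1, 27/20, 81/100). Normalize by dividing by the sum 79/25:
  π = (25/79, 135/316, 81/316).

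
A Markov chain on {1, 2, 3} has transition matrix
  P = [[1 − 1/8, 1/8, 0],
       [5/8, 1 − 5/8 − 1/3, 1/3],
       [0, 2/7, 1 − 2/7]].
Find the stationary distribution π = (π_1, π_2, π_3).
π = (30/43, 6/43, 7/43)

This is a birth-death chain on three states, which satisfies detailed balance: π_1 · P_{12} = π_2 · P_{21} and π_2 · P_{23} = π_3 · P_{32}.
From π_1 · 1/8 = π_2 · 5/8: π_2/π_1 = (1/8)/(5/8) = 1/5.
From π_2 · 1/3 = π_3 · 2/7: π_3/π_2 = (1/3)/(2/7) = 7/6.
Take π_1 proportional to 1; then unnormalized π = (1, 1/5, 7/30). Normalize by dividing by the sum 43/30:
  π = (30/43, 6/43, 7/43).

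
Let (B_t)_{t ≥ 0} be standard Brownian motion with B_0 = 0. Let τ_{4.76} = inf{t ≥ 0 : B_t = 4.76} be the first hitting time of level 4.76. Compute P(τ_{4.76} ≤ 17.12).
P(τ_{4.76} ≤ 17.12) = 2(1 − Φ(4.76/√17.12)) = 2(1 − Φ(1.1504)) ≈ 0.2500

By the reflection principle for standard BM, P(τ_b ≤ t) = 2 · P(B_t ≥ b). Since B_t ~ N(0, t), P(B_t ≥ 4.76) = 1 − Φ(4.76/√t) = 1 − Φ(4.76/√17.12) = 1 − Φ(1.1504) ≈ 0.12499. Doubling: P(τ_{4.76} ≤ 17.12) ≈ 2 · 0.12499 = 0.24998 ≈ 0.2500.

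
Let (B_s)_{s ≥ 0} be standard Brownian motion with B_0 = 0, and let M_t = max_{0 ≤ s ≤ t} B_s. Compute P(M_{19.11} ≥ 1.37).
P(M_{19.11} ≥ 1.37) = 2·P(B_{19.11} ≥ 1.37) = 2(1 − Φ(1.37/√19.11)) ≈ 0.7540

By the reflection principle for Brownian motion, P(M_t ≥ a) = 2 · P(B_t ≥ a) for a ≥ 0. Since B_t ~ N(0, t), P(B_t ≥ 1.37) = 1 − Φ(1.37/√t) = 1 − Φ(1.37/√19.11) = 1 − Φ(0.3134). So
  P(M_{19.11} ≥ 1.37) = 2(1 − Φ(0.3134)) ≈ 0.7540.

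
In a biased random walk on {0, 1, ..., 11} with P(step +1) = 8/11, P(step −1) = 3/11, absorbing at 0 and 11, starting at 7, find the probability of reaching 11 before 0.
P(hit 11 before 0) = (1 − (3/8)^7) / (1 − (3/8)^11) = 1716195328/1717951489

Let u_k denote P(reach 11 before 0 | start at k). Boundary: u_0 = 0, u_11 = 1. Recurrence: u_k = 8/11·u_{k+1} + 3/11·u_{k-1} for 1 ≤ k ≤ 10. Try u_k = A + B·r^k with r = q/p = (3/11)/(8/11) = 3/8. Substitution satisfies the recurrence; boundary conditions give:
  u_k = (1 − r^k) / (1 − r^N) = (1 − (3/8)^7) / (1 − (3/8)^11) = 1716195328/1717951489.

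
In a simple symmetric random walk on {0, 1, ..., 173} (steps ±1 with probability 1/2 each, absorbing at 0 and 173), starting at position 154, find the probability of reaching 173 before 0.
P(hit 173 before 0) = 154/173

Let u_k = P(hit 173 before 0 | start at k). Then u_0 = 0, u_173 = 1, and u_k = u_{k-1}/2 + u_{k+1}/2 for 1 ≤ k ≤ 172. This harmonic recurrence is solved by u_k = k/173, giving u_154 = 154/173.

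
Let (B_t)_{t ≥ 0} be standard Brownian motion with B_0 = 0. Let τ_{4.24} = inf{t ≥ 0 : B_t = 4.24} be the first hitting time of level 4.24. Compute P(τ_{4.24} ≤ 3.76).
P(τ_{4.24} ≤ 3.76) = 2(1 − Φ(4.24/√3.76)) = 2(1 − Φ(2.1866)) ≈ 0.0288

By the reflection principle for standard BM, P(τ_b ≤ t) = 2 · P(B_t ≥ b). Since B_t ~ N(0, t), P(B_t ≥ 4.24) = 1 − Φ(4.24/√t) = 1 − Φ(4.24/√3.76) = 1 − Φ(2.1866) ≈ 0.01439. Doubling: P(τ_{4.24} ≤ 3.76) ≈ 2 · 0.01439 = 0.02878 ≈ 0.0288.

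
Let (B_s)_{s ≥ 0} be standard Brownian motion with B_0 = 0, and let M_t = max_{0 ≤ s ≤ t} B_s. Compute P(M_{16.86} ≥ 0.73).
P(M_{16.86} ≥ 0.73) = 2·P(B_{16.86} ≥ 0.73) = 2(1 − Φ(0.73/√16.86)) ≈ 0.8589

By the reflection principle for Brownian motion, P(M_t ≥ a) = 2 · P(B_t ≥ a) for a ≥ 0. Since B_t ~ N(0, t), P(B_t ≥ 0.73) = 1 − Φ(0.73/√t) = 1 − Φ(0.73/√16.86) = 1 − Φ(0.1778). So
  P(M_{16.86} ≥ 0.73) = 2(1 − Φ(0.1778)) ≈ 0.8589.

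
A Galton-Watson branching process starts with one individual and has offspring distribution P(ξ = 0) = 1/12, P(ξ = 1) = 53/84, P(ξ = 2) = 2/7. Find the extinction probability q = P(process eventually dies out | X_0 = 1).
q = 7/24

The pgf is f(s) = 1/12 + 53/84·s + 2/7·s². The extinction probability q is the smallest fixed point of f in [0, 1]. Setting s = f(s):
  2/7·s² + (53/84 − 1)·s + 1/12 = 0
  2/7·s² − (1/12 + 2/7)·s + 1/12 = 0
which factors as (s − 1)·(2/7·s − 1/12) = 0, giving roots s = 1 and s = (1/12)/(2/7) = 7/24.
Mean offspring μ = 53/84 + 2·2/7 = 101/84 > 1 (supercritical), so q < 1. The extinction probability is the smaller root: q = (1/12)/(2/7) = 7/24.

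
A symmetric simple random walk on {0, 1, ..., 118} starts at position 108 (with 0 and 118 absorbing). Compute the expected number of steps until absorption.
E[τ | X_0 = 108] = 1080

Let v_k = E[τ | X_0 = k]. Boundary: v_0 = v_118 = 0. Recurrence: v_k = 1 + (v_{k-1} + v_{k+1})/2 for 1 ≤ k ≤ 117. The particular solution to v_k − (v_{k-1} + v_{k+1})/2 = 1 is v_k = −k^2. Adding homogeneous solution A + B k and matching boundaries gives v_k = k (118 − k). Substituting k = 108: v_108 = 108 · 10 = 1080.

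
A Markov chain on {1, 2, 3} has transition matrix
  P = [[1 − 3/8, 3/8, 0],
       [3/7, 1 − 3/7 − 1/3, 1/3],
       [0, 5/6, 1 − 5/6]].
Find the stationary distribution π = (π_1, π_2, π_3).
π = (40/89, 35/89, 14/89)

This is a birth-death chain on three states, which satisfies detailed balance: π_1 · P_{12} = π_2 · P_{21} and π_2 · P_{23} = π_3 · P_{32}.
From π_1 · 3/8 = π_2 · 3/7: π_2/π_1 = (3/8)/(3/7) = 7/8.
From π_2 · 1/3 = π_3 · 5/6: π_3/π_2 = (1/3)/(5/6) = 2/5.
Take π_1 proportional to 1; then unnormalized π = (1, 7/8, 7/20). Normalize by dividing by the sum 89/40:
  π = (40/89, 35/89, 14/89).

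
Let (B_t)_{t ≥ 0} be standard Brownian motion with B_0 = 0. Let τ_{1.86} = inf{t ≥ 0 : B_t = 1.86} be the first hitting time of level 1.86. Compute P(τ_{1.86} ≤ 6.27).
P(τ_{1.86} ≤ 6.27) = 2(1 − Φ(1.86/√6.27)) = 2(1 − Φ(0.7428)) ≈ 0.4576

By the reflection principle for standard BM, P(τ_b ≤ t) = 2 · P(B_t ≥ b). Since B_t ~ N(0, t), P(B_t ≥ 1.86) = 1 − Φ(1.86/√t) = 1 − Φ(1.86/√6.27) = 1 − Φ(0.7428) ≈ 0.22880. Doubling: P(τ_{1.86} ≤ 6.27) ≈ 2 · 0.22880 = 0.45760 ≈ 0.4576.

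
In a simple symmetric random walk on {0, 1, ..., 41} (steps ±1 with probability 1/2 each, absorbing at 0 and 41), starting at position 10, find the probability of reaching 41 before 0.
P(hit 41 before 0) = 10/41

Let u_k = P(hit 41 before 0 | start at k). Then u_0 = 0, u_41 = 1, and u_k = u_{k-1}/2 + u_{k+1}/2 for 1 ≤ k ≤ 40. This harmonic recurrence is solved by u_k = k/41, giving u_10 = 10/41.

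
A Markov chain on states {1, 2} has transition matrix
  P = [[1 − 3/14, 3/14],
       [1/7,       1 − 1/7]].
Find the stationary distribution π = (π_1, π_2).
π_1 = 2/5, π_2 = 3/5

Solve πP = π with π_1 + π_2 = 1. From πP = π: π_1 · (1 − 3/14) + π_2 · 1/7 = π_1 ⇒ π_2 · 1/7 = π_1 · 3/14 ⇒ π_2/π_1 = (3/14)/(1/7) = 3/2. Together with π_1 + π_2 = 1:
  π_1 = (1/7)/(3/14 + 1/7) = (1/7)/(5/14) = 2/5,
  π_2 = (3/14)/(3/14 + 1/7) = (3/14)/(5/14) = 3/5.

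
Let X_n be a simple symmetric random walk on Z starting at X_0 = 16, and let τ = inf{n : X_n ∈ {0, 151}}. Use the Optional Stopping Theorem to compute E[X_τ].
E[X_τ] = 16

X_n is a martingale and τ is a bounded-mean stopping time (indeed τ is finite a.s. with bounded expectation since the walk is in a bounded region). By the OST, E[X_τ] = E[X_0] = 16. Equivalently: E[X_τ] = 151 · P(hit 151 first) + 0 · P(hit 0 first) = 151 · (16/151) = 16.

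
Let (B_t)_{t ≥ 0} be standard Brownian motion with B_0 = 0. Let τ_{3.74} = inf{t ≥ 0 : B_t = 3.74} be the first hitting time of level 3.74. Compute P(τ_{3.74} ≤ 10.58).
P(τ_{3.74} ≤ 10.58) = 2(1 − Φ(3.74/√10.58)) = 2(1 − Φ(1.1498)) ≈ 0.2502

By the reflection principle for standard BM, P(τ_b ≤ t) = 2 · P(B_t ≥ b). Since B_t ~ N(0, t), P(B_t ≥ 3.74) = 1 − Φ(3.74/√t) = 1 − Φ(3.74/√10.58) = 1 − Φ(1.1498) ≈ 0.12511. Doubling: P(τ_{3.74} ≤ 10.58) ≈ 2 · 0.12511 = 0.25022 ≈ 0.2502.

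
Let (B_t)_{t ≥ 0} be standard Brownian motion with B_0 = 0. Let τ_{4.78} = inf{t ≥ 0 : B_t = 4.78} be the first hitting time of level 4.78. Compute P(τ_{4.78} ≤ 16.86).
P(τ_{4.78} ≤ 16.86) = 2(1 − Φ(4.78/√16.86)) = 2(1 − Φ(1.1641)) ≈ 0.2444

By the reflection principle for standard BM, P(τ_b ≤ t) = 2 · P(B_t ≥ b). Since B_t ~ N(0, t), P(B_t ≥ 4.78) = 1 − Φ(4.78/√t) = 1 − Φ(4.78/√16.86) = 1 − Φ(1.1641) ≈ 0.12219. Doubling: P(τ_{4.78} ≤ 16.86) ≈ 2 · 0.12219 = 0.24438 ≈ 0.2444.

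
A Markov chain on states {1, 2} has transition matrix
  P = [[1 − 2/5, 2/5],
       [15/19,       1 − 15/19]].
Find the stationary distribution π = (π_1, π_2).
π_1 = 75/113, π_2 = 38/113

Solve πP = π with π_1 + π_2 = 1. From πP = π: π_1 · (1 − 2/5) + π_2 · 15/19 = π_1 ⇒ π_2 · 15/19 = π_1 · 2/5 ⇒ π_2/π_1 = (2/5)/(15/19) = 38/75. Together with π_1 + π_2 = 1:
  π_1 = (15/19)/(2/5 + 15/19) = (15/19)/(113/95) = 75/113,
  π_2 = (2/5)/(2/5 + 15/19) = (2/5)/(113/95) = 38/113.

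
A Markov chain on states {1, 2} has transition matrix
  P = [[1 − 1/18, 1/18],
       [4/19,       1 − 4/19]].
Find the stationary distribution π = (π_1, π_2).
π_1 = 72/91, π_2 = 19/91

Solve πP = π with π_1 + π_2 = 1. From πP = π: π_1 · (1 − 1/18) + π_2 · 4/19 = π_1 ⇒ π_2 · 4/19 = π_1 · 1/18 ⇒ π_2/π_1 = (1/18)/(4/19) = 19/72. Together with π_1 + π_2 = 1:
  π_1 = (4/19)/(1/18 + 4/19) = (4/19)/(91/342) = 72/91,
  π_2 = (1/18)/(1/18 + 4/19) = (1/18)/(91/342) = 19/91.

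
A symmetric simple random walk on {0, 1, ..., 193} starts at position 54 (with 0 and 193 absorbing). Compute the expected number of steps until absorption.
E[τ | X_0 = 54] = 7506

Let v_k = E[τ | X_0 = k]. Boundary: v_0 = v_193 = 0. Recurrence: v_k = 1 + (v_{k-1} + v_{k+1})/2 for 1 ≤ k ≤ 192. The particular solution to v_k − (v_{k-1} + v_{k+1})/2 = 1 is v_k = −k^2. Adding homogeneous solution A + B k and matching boundaries gives v_k = k (193 − k). Substituting k = 54: v_54 = 54 · 139 = 7506.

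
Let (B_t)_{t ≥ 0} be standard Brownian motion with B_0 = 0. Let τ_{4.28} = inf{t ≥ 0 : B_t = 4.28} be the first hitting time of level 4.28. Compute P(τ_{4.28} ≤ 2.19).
P(τ_{4.28} ≤ 2.19) = 2(1 − Φ(4.28/√2.19)) = 2(1 − Φ(2.8922)) ≈ 0.0038

By the reflection principle for standard BM, P(τ_b ≤ t) = 2 · P(B_t ≥ b). Since B_t ~ N(0, t), P(B_t ≥ 4.28) = 1 − Φ(4.28/√t) = 1 − Φ(4.28/√2.19) = 1 − Φ(2.8922) ≈ 0.00191. Doubling: P(τ_{4.28} ≤ 2.19) ≈ 2 · 0.00191 = 0.00382 ≈ 0.0038.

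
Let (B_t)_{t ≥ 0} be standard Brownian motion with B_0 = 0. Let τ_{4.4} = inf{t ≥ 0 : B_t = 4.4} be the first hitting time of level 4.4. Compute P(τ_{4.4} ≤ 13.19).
P(τ_{4.4} ≤ 13.19) = 2(1 − Φ(4.4/√13.19)) = 2(1 − Φ(1.2115)) ≈ 0.2257

By the reflection principle for standard BM, P(τ_b ≤ t) = 2 · P(B_t ≥ b). Since B_t ~ N(0, t), P(B_t ≥ 4.4) = 1 − Φ(4.4/√t) = 1 − Φ(4.4/√13.19) = 1 − Φ(1.2115) ≈ 0.11285. Doubling: P(τ_{4.4} ≤ 13.19) ≈ 2 · 0.11285 = 0.22570 ≈ 0.2257.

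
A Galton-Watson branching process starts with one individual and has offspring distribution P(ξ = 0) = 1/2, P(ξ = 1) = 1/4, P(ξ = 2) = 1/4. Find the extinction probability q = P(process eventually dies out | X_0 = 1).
q = 1

Mean offspring μ = 0·1/2 + 1·1/4 + 2·1/4 = 3/4 ≤ 1. For μ ≤ 1 with offspring not concentrated at 1, the Galton-Watson process goes extinct almost surely, so q = 1.
(Algebraic check: The pgf is f(s) = 1/2 + 1/4·s + 1/4·s². The extinction probability q is the smallest fixed point of f in [0, 1]. Setting s = f(s):
  1/4·s² + (1/4 − 1)·s + 1/2 = 0
  1/4·s² − (1/2 + 1/4)·s + 1/2 = 0
which factors as (s − 1)·(1/4·s − 1/2) = 0, giving roots s = 1 and s = (1/2)/(1/4) = 2. Since 2 ≥ 1, the smallest root in [0, 1] is s = 1.)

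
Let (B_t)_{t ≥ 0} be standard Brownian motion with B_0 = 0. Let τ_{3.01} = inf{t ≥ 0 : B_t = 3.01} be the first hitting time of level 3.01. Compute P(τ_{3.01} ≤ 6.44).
P(τ_{3.01} ≤ 6.44) = 2(1 − Φ(3.01/√6.44)) = 2(1 − Φ(1.1861)) ≈ 0.2356

By the reflection principle for standard BM, P(τ_b ≤ t) = 2 · P(B_t ≥ b). Since B_t ~ N(0, t), P(B_t ≥ 3.01) = 1 − Φ(3.01/√t) = 1 − Φ(3.01/√6.44) = 1 − Φ(1.1861) ≈ 0.11779. Doubling: P(τ_{3.01} ≤ 6.44) ≈ 2 · 0.11779 = 0.23558 ≈ 0.2356.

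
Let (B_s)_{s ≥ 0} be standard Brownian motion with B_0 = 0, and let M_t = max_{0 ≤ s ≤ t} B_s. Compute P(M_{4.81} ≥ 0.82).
P(M_{4.81} ≥ 0.82) = 2·P(B_{4.81} ≥ 0.82) = 2(1 − Φ(0.82/√4.81)) ≈ 0.7085

By the reflection principle for Brownian motion, P(M_t ≥ a) = 2 · P(B_t ≥ a) for a ≥ 0. Since B_t ~ N(0, t), P(B_t ≥ 0.82) = 1 − Φ(0.82/√t) = 1 − Φ(0.82/√4.81) = 1 − Φ(0.3739). So
  P(M_{4.81} ≥ 0.82) = 2(1 − Φ(0.3739)) ≈ 0.7085.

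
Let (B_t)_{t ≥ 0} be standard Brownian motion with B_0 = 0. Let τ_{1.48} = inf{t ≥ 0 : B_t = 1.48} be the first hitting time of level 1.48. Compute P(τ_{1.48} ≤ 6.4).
P(τ_{1.48} ≤ 6.4) = 2(1 − Φ(1.48/√6.4)) = 2(1 − Φ(0.5850)) ≈ 0.5585

By the reflection principle for standard BM, P(τ_b ≤ t) = 2 · P(B_t ≥ b). Since B_t ~ N(0, t), P(B_t ≥ 1.48) = 1 − Φ(1.48/√t) = 1 − Φ(1.48/√6.4) = 1 − Φ(0.5850) ≈ 0.27927. Doubling: P(τ_{1.48} ≤ 6.4) ≈ 2 · 0.27927 = 0.55854 ≈ 0.5585.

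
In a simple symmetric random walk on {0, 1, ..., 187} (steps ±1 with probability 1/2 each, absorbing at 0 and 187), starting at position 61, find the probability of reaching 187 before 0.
P(hit 187 before 0) = 61/187

Let u_k = P(hit 187 before 0 | start at k). Then u_0 = 0, u_187 = 1, and u_k = u_{k-1}/2 + u_{k+1}/2 for 1 ≤ k ≤ 186. This harmonic recurrence is solved by u_k = k/187, giving u_61 = 61/187.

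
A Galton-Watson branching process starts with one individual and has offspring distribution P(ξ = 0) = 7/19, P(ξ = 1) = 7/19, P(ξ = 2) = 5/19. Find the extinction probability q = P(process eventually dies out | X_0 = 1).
q = 1

Mean offspring μ = 0·7/19 + 1·7/19 + 2·5/19 = 17/19 ≤ 1. For μ ≤ 1 with offspring not concentrated at 1, the Galton-Watson process goes extinct almost surely, so q = 1.
(Algebraic check: The pgf is f(s) = 7/19 + 7/19·s + 5/19·s². The extinction probability q is the smallest fixed point of f in [0, 1]. Setting s = f(s):
  5/19·s² + (7/19 − 1)·s + 7/19 = 0
  5/19·s² − (7/19 + 5/19)·s + 7/19 = 0
which factors as (s − 1)·(5/19·s − 7/19) = 0, giving roots s = 1 and s = (7/19)/(5/19) = 7/5. Since 7/5 ≥ 1, the smallest root in [0, 1] is s = 1.)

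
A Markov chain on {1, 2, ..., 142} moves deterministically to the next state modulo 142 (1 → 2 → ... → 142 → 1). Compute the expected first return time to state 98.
E[T_98 | X_0 = 98] = 142

The chain cycles deterministically, so starting at state 98 it returns in exactly 142 steps. Equivalently, the stationary distribution is uniform π_j = 1/142 for every state j, so by Kac's formula E[T_98] = 1/π_98 = 142.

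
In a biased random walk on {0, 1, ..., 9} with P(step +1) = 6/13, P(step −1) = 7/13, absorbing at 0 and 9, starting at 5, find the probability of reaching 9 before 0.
P(hit 9 before 0) = (1 − (7/6)^5) / (1 − (7/6)^9) = 11704176/30275911

Let u_k denote P(reach 9 before 0 | start at k). Boundary: u_0 = 0, u_9 = 1. Recurrence: u_k = 6/13·u_{k+1} + 7/13·u_{k-1} for 1 ≤ k ≤ 8. Try u_k = A + B·r^k with r = q/p = (7/13)/(6/13) = 7/6. Substitution satisfies the recurrence; boundary conditions give:
  u_k = (1 − r^k) / (1 − r^N) = (1 − (7/6)^5) / (1 − (7/6)^9) = 11704176/30275911.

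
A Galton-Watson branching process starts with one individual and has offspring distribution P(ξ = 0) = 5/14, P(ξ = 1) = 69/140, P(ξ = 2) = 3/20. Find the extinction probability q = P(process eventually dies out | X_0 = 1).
q = 1

Mean offspring μ = 0·5/14 + 1·69/140 + 2·3/20 = 111/140 ≤ 1. For μ ≤ 1 with offspring not concentrated at 1, the Galton-Watson process goes extinct almost surely, so q = 1.
(Algebraic check: The pgf is f(s) = 5/14 + 69/140·s + 3/20·s². The extinction probability q is the smallest fixed point of f in [0, 1]. Setting s = f(s):
  3/20·s² + (69/140 − 1)·s + 5/14 = 0
  3/20·s² − (5/14 + 3/20)·s + 5/14 = 0
which factors as (s − 1)·(3/20·s − 5/14) = 0, giving roots s = 1 and s = (5/14)/(3/20) = 50/21. Since 50/21 ≥ 1, the smallest root in [0, 1] is s = 1.)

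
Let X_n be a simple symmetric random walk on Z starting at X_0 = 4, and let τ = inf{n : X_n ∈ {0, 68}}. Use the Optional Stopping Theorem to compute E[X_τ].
E[X_τ] = 4

X_n is a martingale and τ is a bounded-mean stopping time (indeed τ is finite a.s. with bounded expectation since the walk is in a bounded region). By the OST, E[X_τ] = E[X_0] = 4. Equivalently: E[X_τ] = 68 · P(hit 68 first) + 0 · P(hit 0 first) = 68 · (4/68) = 4.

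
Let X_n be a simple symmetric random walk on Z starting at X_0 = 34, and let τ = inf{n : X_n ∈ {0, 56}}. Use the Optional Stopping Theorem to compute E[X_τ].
E[X_τ] = 34

X_n is a martingale and τ is a bounded-mean stopping time (indeed τ is finite a.s. with bounded expectation since the walk is in a bounded region). By the OST, E[X_τ] = E[X_0] = 34. Equivalently: E[X_τ] = 56 · P(hit 56 first) + 0 · P(hit 0 first) = 56 · (34/56) = 34.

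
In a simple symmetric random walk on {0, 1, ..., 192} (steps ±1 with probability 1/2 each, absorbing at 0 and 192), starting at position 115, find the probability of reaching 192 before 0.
P(hit 192 before 0) = 115/192

Let u_k = P(hit 192 before 0 | start at k). Then u_0 = 0, u_192 = 1, and u_k = u_{k-1}/2 + u_{k+1}/2 for 1 ≤ k ≤ 191. This harmonic recurrence is solved by u_k = k/192, giving u_115 = 115/192.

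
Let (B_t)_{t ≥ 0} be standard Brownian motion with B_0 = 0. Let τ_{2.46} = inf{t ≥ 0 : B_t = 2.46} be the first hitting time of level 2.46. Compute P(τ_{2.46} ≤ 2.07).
P(τ_{2.46} ≤ 2.07) = 2(1 − Φ(2.46/√2.07)) = 2(1 − Φ(1.7098)) ≈ 0.0873

By the reflection principle for standard BM, P(τ_b ≤ t) = 2 · P(B_t ≥ b). Since B_t ~ N(0, t), P(B_t ≥ 2.46) = 1 − Φ(2.46/√t) = 1 − Φ(2.46/√2.07) = 1 − Φ(1.7098) ≈ 0.04365. Doubling: P(τ_{2.46} ≤ 2.07) ≈ 2 · 0.04365 = 0.08730 ≈ 0.0873.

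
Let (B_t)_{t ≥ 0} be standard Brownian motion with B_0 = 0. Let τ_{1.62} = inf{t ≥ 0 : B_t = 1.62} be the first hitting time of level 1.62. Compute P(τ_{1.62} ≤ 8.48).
P(τ_{1.62} ≤ 8.48) = 2(1 − Φ(1.62/√8.48)) = 2(1 − Φ(0.5563)) ≈ 0.5780

By the reflection principle for standard BM, P(τ_b ≤ t) = 2 · P(B_t ≥ b). Since B_t ~ N(0, t), P(B_t ≥ 1.62) = 1 − Φ(1.62/√t) = 1 − Φ(1.62/√8.48) = 1 − Φ(0.5563) ≈ 0.28900. Doubling: P(τ_{1.62} ≤ 8.48) ≈ 2 · 0.28900 = 0.57800 ≈ 0.5780.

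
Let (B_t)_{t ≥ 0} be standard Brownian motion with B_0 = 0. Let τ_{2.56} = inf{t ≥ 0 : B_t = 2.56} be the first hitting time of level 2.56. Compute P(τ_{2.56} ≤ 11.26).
P(τ_{2.56} ≤ 11.26) = 2(1 − Φ(2.56/√11.26)) = 2(1 − Φ(0.7629)) ≈ 0.4455

By the reflection principle for standard BM, P(τ_b ≤ t) = 2 · P(B_t ≥ b). Since B_t ~ N(0, t), P(B_t ≥ 2.56) = 1 − Φ(2.56/√t) = 1 − Φ(2.56/√11.26) = 1 − Φ(0.7629) ≈ 0.22276. Doubling: P(τ_{2.56} ≤ 11.26) ≈ 2 · 0.22276 = 0.44552 ≈ 0.4455.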